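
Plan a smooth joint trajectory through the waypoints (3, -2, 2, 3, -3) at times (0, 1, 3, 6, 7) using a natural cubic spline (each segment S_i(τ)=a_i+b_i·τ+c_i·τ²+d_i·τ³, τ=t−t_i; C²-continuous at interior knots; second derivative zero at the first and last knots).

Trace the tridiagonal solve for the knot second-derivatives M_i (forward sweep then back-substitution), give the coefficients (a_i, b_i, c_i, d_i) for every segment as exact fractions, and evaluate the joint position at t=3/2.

Δ: Δ0=-5, Δ1=2, Δ2=1/3, Δ3=-6
row 1: diag=6, rhs=42; c'=1/3, d'=7
row 2: denom=10−2·1/3=28/3; d'=(-10−2·7)/(28/3)=-18/7
row 3: denom=8−3·9/28=197/28; d'=(-38−3·-18/7)/(197/28)=-848/197
back: M3=-848/197
back: M2=-18/7−9/28·-848/197=-234/197
back: M1=7−1/3·-234/197=1457/197
M: M0=0, M1=1457/197, M2=-234/197, M3=-848/197, M4=0
seg 0: a=3, c=M0/2=0, d=(M1−M0)/(6·1)=1457/1182, b=Δ0−h0·(2M0+M1)/6=-7367/1182
seg 1: a=-2, c=M1/2=1457/394, d=(M2−M1)/(6·2)=-1691/2364, b=Δ1−h1·(2M1+M2)/6=-1498/591
seg 2: a=2, c=M2/2=-117/197, d=(M3−M2)/(6·3)=-307/1773, b=Δ2−h2·(2M2+M3)/6=2171/591
seg 3: a=3, c=M3/2=-424/197, d=(M4−M3)/(6·1)=424/591, b=Δ3−h3·(2M3+M4)/6=-2698/591
t_q=3/2 → seg 1, τ=1/2; S=-2+-1498/591·τ+1457/394·τ²+-1691/2364·τ³=-15333/6304

  seg 0: a=3 b=-7367/1182 c=0 d=1457/1182
  seg 1: a=-2 b=-1498/591 c=1457/394 d=-1691/2364
  seg 2: a=2 b=2171/591 c=-117/197 d=-307/1773
  seg 3: a=3 b=-2698/591 c=-424/197 d=424/591
S(3/2) = -15333/6304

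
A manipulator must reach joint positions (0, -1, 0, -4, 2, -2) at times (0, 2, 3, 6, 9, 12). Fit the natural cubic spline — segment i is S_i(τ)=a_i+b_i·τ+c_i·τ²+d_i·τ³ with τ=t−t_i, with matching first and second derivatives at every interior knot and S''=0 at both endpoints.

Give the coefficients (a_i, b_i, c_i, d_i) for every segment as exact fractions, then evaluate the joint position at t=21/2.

Δ: Δ0=-1/2, Δ1=1, Δ2=-4/3, Δ3=2, Δ4=-4/3
row 1: diag=6, rhs=9; c'=1/6, d'=3/2
row 2: denom=8−1·1/6=47/6; d'=(-14−1·3/2)/(47/6)=-93/47
row 3: denom=12−3·18/47=510/47; d'=(20−3·-93/47)/(510/47)=1219/510
row 4: denom=12−3·47/170=1899/170; d'=(-20−3·1219/510)/(1899/170)=-4619/1899
back: M4=-4619/1899
back: M3=1219/510−47/170·-4619/1899=5816/1899
back: M2=-93/47−18/47·5816/1899=-665/211
back: M1=3/2−1/6·-665/211=1282/633
M: M0=0, M1=1282/633, M2=-665/211, M3=5816/1899, M4=-4619/1899, M5=0
seg 0: a=0, c=M0/2=0, d=(M1−M0)/(6·2)=641/3798, b=Δ0−h0·(2M0+M1)/6=-4463/3798
seg 1: a=-1, c=M1/2=641/633, d=(M2−M1)/(6·1)=-3277/3798, b=Δ1−h1·(2M1+M2)/6=3229/3798
seg 2: a=0, c=M2/2=-665/422, d=(M3−M2)/(6·3)=11801/34182, b=Δ2−h2·(2M2+M3)/6=545/1899
seg 3: a=-4, c=M3/2=2908/1899, d=(M4−M3)/(6·3)=-10435/34182, b=Δ3−h3·(2M3+M4)/6=583/3798
seg 4: a=2, c=M4/2=-4619/3798, d=(M5−M4)/(6·3)=4619/34182, b=Δ4−h4·(2M4+M5)/6=2087/1899
t_q=21/2 → seg 4, τ=3/2; S=2+2087/1899·τ+-4619/3798·τ²+4619/34182·τ³=4619/3376

  seg 0: a=0 b=-4463/3798 c=0 d=641/3798
  seg 1: a=-1 b=3229/3798 c=641/633 d=-3277/3798
  seg 2: a=0 b=545/1899 c=-665/422 d=11801/34182
  seg 3: a=-4 b=583/3798 c=2908/1899 d=-10435/34182
  seg 4: a=2 b=2087/1899 c=-4619/3798 d=4619/34182
S(21/2) = 4619/3376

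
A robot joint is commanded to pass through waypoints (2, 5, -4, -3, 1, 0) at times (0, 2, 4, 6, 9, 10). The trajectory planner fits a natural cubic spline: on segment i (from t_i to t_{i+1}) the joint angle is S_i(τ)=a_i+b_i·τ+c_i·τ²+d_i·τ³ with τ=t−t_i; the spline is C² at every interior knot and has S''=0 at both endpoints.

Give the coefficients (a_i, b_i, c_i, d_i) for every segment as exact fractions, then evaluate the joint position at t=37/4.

Δ: Δ0=3/2, Δ1=-9/2, Δ2=1/2, Δ3=4/3, Δ4=-1
row 1: diag=8, rhs=-36; c'=1/4, d'=-9/2
row 2: denom=8−2·1/4=15/2; d'=(30−2·-9/2)/(15/2)=26/5
row 3: denom=10−2·4/15=142/15; d'=(5−2·26/5)/(142/15)=-81/142
row 4: denom=8−3·45/142=1001/142; d'=(-14−3·-81/142)/(1001/142)=-1745/1001
back: M4=-1745/1001
back: M3=-81/142−45/142·-1745/1001=-18/1001
back: M2=26/5−4/15·-18/1001=5210/1001
back: M1=-9/2−1/4·5210/1001=-5807/1001
M: M0=0, M1=-5807/1001, M2=5210/1001, M3=-18/1001, M4=-1745/1001, M5=0
seg 0: a=2, c=M0/2=0, d=(M1−M0)/(6·2)=-5807/12012, b=Δ0−h0·(2M0+M1)/6=20623/6006
seg 1: a=5, c=M1/2=-5807/2002, d=(M2−M1)/(6·2)=11017/12012, b=Δ1−h1·(2M1+M2)/6=-14219/6006
seg 2: a=-4, c=M2/2=2605/1001, d=(M3−M2)/(6·2)=-1307/3003, b=Δ2−h2·(2M2+M3)/6=-2543/858
seg 3: a=-3, c=M3/2=-9/1001, d=(M4−M3)/(6·3)=-157/1638, b=Δ3−h3·(2M3+M4)/6=1027/462
seg 4: a=1, c=M4/2=-1745/2002, d=(M5−M4)/(6·1)=1745/6006, b=Δ4−h4·(2M4+M5)/6=-1258/3003
t_q=37/4 → seg 4, τ=1/4; S=1+-1258/3003·τ+-1745/2002·τ²+1745/6006·τ³=15473/18304

  seg 0: a=2 b=20623/6006 c=0 d=-5807/12012
  seg 1: a=5 b=-14219/6006 c=-5807/2002 d=11017/12012
  seg 2: a=-4 b=-2543/858 c=2605/1001 d=-1307/3003
  seg 3: a=-3 b=1027/462 c=-9/1001 d=-157/1638
  seg 4: a=1 b=-1258/3003 c=-1745/2002 d=1745/6006
S(37/4) = 15473/18304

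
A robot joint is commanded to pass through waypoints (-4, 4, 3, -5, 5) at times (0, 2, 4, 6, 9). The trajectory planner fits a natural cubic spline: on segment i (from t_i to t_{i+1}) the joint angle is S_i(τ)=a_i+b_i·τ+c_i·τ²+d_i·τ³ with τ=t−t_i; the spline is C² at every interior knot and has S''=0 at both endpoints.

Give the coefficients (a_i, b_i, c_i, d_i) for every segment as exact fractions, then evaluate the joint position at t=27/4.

  seg 0: a=-4 b=1034/213 c=0 d=-91/426
  seg 1: a=4 b=488/213 c=-91/71 d=-97/1704
  seg 2: a=3 b=-1499/426 c=-461/284 d=589/852
  seg 3: a=-5 b=-731/426 c=717/284 d=-239/852
S(27/4) = -90611/18176

Δ: Δ0=4, Δ1=-1/2, Δ2=-4, Δ3=10/3
row 1: diag=8, rhs=-27; c'=1/4, d'=-27/8
row 2: denom=8−2·1/4=15/2; d'=(-21−2·-27/8)/(15/2)=-19/10
row 3: denom=10−2·4/15=142/15; d'=(44−2·-19/10)/(142/15)=717/142
back: M3=717/142
back: M2=-19/10−4/15·717/142=-461/142
back: M1=-27/8−1/4·-461/142=-182/71
M: M0=0, M1=-182/71, M2=-461/142, M3=717/142, M4=0
seg 0: a=-4, c=M0/2=0, d=(M1−M0)/(6·2)=-91/426, b=Δ0−h0·(2M0+M1)/6=1034/213
seg 1: a=4, c=M1/2=-91/71, d=(M2−M1)/(6·2)=-97/1704, b=Δ1−h1·(2M1+M2)/6=488/213
seg 2: a=3, c=M2/2=-461/284, d=(M3−M2)/(6·2)=589/852, b=Δ2−h2·(2M2+M3)/6=-1499/426
seg 3: a=-5, c=M3/2=717/284, d=(M4−M3)/(6·3)=-239/852, b=Δ3−h3·(2M3+M4)/6=-731/426
t_q=27/4 → seg 3, τ=3/4; S=-5+-731/426·τ+717/284·τ²+-239/852·τ³=-90611/18176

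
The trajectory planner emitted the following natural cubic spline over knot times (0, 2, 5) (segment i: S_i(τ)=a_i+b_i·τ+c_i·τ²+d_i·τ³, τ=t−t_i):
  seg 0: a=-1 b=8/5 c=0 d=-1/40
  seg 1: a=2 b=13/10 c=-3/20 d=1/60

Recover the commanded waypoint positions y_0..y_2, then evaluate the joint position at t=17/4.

y_0 = S_0(0) = a_0 = -1
y_1 = S_1(0) = a_1 = 2
y_2 = S_1(3) = 5
t_q=17/4 is in segment 1 (τ=9/4); S_1(τ)=1115/256

y_0=-1 y_1=2 y_2=5
S(17/4) = 1115/256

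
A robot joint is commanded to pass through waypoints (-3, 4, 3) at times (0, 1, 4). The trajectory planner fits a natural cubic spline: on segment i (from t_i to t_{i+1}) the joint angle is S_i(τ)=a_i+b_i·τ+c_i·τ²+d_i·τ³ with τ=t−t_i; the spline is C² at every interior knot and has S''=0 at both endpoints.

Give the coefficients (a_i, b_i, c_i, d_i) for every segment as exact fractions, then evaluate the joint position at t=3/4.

  seg 0: a=-3 b=95/12 c=0 d=-11/12
  seg 1: a=4 b=31/6 c=-11/4 d=11/36
S(3/4) = 653/256

Δ: Δ0=7, Δ1=-1/3
row 1: diag=8, rhs=-44; c'=3/8, d'=-11/2
back: M1=-11/2
M: M0=0, M1=-11/2, M2=0
seg 0: a=-3, c=M0/2=0, d=(M1−M0)/(6·1)=-11/12, b=Δ0−h0·(2M0+M1)/6=95/12
seg 1: a=4, c=M1/2=-11/4, d=(M2−M1)/(6·3)=11/36, b=Δ1−h1·(2M1+M2)/6=31/6
t_q=3/4 → seg 0, τ=3/4; S=-3+95/12·τ+0·τ²+-11/12·τ³=653/256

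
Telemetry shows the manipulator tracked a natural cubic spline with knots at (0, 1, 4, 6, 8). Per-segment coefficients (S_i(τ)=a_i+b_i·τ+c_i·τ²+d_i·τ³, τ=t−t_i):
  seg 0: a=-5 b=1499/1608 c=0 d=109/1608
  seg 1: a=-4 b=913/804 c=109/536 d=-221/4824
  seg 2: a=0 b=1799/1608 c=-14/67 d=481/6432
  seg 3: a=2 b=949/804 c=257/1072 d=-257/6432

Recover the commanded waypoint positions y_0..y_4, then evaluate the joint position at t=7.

y_0 = S_0(0) = a_0 = -5
y_1 = S_1(0) = a_1 = -4
y_2 = S_2(0) = a_2 = 0
y_3 = S_3(0) = a_3 = 2
y_4 = S_3(2) = 5
t_q=7 is in segment 3 (τ=1); S_3(τ)=7247/2144

y_0=-5 y_1=-4 y_2=0 y_3=2 y_4=5
S(7) = 7247/2144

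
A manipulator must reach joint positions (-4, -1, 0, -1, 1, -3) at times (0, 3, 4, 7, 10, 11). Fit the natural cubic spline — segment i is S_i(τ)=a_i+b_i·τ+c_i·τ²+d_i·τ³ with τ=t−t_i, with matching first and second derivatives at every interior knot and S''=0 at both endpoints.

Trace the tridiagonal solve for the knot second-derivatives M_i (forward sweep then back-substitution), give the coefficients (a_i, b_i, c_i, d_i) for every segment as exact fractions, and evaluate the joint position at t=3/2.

  seg 0: a=-4 b=1453/1635 c=0 d=182/14715
  seg 1: a=-1 b=1999/1635 c=182/1635 d=-182/545
  seg 2: a=0 b=145/327 c=-1456/1635 d=3098/14715
  seg 3: a=-1 b=1283/1635 c=1642/1635 d=-5119/14715
  seg 4: a=1 b=-4222/1635 c=-1159/545 d=1159/1635
S(3/2) = -5723/2180

Δ: Δ0=1, Δ1=1, Δ2=-1/3, Δ3=2/3, Δ4=-4
row 1: diag=8, rhs=0; c'=1/8, d'=0
row 2: denom=8−1·1/8=63/8; d'=(-8−1·0)/(63/8)=-64/63
row 3: denom=12−3·8/21=76/7; d'=(6−3·-64/63)/(76/7)=5/6
row 4: denom=8−3·21/76=545/76; d'=(-28−3·5/6)/(545/76)=-2318/545
back: M4=-2318/545
back: M3=5/6−21/76·-2318/545=3284/1635
back: M2=-64/63−8/21·3284/1635=-2912/1635
back: M1=0−1/8·-2912/1635=364/1635
M: M0=0, M1=364/1635, M2=-2912/1635, M3=3284/1635, M4=-2318/545, M5=0
seg 0: a=-4, c=M0/2=0, d=(M1−M0)/(6·3)=182/14715, b=Δ0−h0·(2M0+M1)/6=1453/1635
seg 1: a=-1, c=M1/2=182/1635, d=(M2−M1)/(6·1)=-182/545, b=Δ1−h1·(2M1+M2)/6=1999/1635
seg 2: a=0, c=M2/2=-1456/1635, d=(M3−M2)/(6·3)=3098/14715, b=Δ2−h2·(2M2+M3)/6=145/327
seg 3: a=-1, c=M3/2=1642/1635, d=(M4−M3)/(6·3)=-5119/14715, b=Δ3−h3·(2M3+M4)/6=1283/1635
seg 4: a=1, c=M4/2=-1159/545, d=(M5−M4)/(6·1)=1159/1635, b=Δ4−h4·(2M4+M5)/6=-4222/1635
t_q=3/2 → seg 0, τ=3/2; S=-4+1453/1635·τ+0·τ²+182/14715·τ³=-5723/2180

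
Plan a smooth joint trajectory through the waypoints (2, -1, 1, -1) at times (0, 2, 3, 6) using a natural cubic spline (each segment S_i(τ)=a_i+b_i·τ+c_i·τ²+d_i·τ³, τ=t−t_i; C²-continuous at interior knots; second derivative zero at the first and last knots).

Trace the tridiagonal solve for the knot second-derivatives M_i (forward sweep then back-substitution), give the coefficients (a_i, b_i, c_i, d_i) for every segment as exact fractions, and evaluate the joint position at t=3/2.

  seg 0: a=2 b=-791/282 c=0 d=46/141
  seg 1: a=-1 b=313/282 c=92/47 d=-301/282
  seg 2: a=1 b=257/141 c=-117/94 d=13/94
S(3/2) = -52/47

Δ: Δ0=-3/2, Δ1=2, Δ2=-2/3
row 1: diag=6, rhs=21; c'=1/6, d'=7/2
row 2: denom=8−1·1/6=47/6; d'=(-16−1·7/2)/(47/6)=-117/47
back: M2=-117/47
back: M1=7/2−1/6·-117/47=184/47
M: M0=0, M1=184/47, M2=-117/47, M3=0
seg 0: a=2, c=M0/2=0, d=(M1−M0)/(6·2)=46/141, b=Δ0−h0·(2M0+M1)/6=-791/282
seg 1: a=-1, c=M1/2=92/47, d=(M2−M1)/(6·1)=-301/282, b=Δ1−h1·(2M1+M2)/6=313/282
seg 2: a=1, c=M2/2=-117/94, d=(M3−M2)/(6·3)=13/94, b=Δ2−h2·(2M2+M3)/6=257/141
t_q=3/2 → seg 0, τ=3/2; S=2+-791/282·τ+0·τ²+46/141·τ³=-52/47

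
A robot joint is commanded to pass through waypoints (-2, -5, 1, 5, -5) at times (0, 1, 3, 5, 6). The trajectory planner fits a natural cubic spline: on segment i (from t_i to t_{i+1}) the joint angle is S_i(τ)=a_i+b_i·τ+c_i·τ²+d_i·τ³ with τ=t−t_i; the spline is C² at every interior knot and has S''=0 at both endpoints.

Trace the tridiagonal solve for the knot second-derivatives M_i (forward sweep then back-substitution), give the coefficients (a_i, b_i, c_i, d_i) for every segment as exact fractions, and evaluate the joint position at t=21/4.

  seg 0: a=-2 b=-79/20 c=0 d=19/20
  seg 1: a=-5 b=-11/10 c=57/20 d=-2/5
  seg 2: a=1 b=11/2 c=9/20 d=-11/10
  seg 3: a=5 b=-59/10 c=-123/20 d=41/20
S(21/4) = 4061/1280

Δ: Δ0=-3, Δ1=3, Δ2=2, Δ3=-10
row 1: diag=6, rhs=36; c'=1/3, d'=6
row 2: denom=8−2·1/3=22/3; d'=(-6−2·6)/(22/3)=-27/11
row 3: denom=6−2·3/11=60/11; d'=(-72−2·-27/11)/(60/11)=-123/10
back: M3=-123/10
back: M2=-27/11−3/11·-123/10=9/10
back: M1=6−1/3·9/10=57/10
M: M0=0, M1=57/10, M2=9/10, M3=-123/10, M4=0
seg 0: a=-2, c=M0/2=0, d=(M1−M0)/(6·1)=19/20, b=Δ0−h0·(2M0+M1)/6=-79/20
seg 1: a=-5, c=M1/2=57/20, d=(M2−M1)/(6·2)=-2/5, b=Δ1−h1·(2M1+M2)/6=-11/10
seg 2: a=1, c=M2/2=9/20, d=(M3−M2)/(6·2)=-11/10, b=Δ2−h2·(2M2+M3)/6=11/2
seg 3: a=5, c=M3/2=-123/20, d=(M4−M3)/(6·1)=41/20, b=Δ3−h3·(2M3+M4)/6=-59/10
t_q=21/4 → seg 3, τ=1/4; S=5+-59/10·τ+-123/20·τ²+41/20·τ³=4061/1280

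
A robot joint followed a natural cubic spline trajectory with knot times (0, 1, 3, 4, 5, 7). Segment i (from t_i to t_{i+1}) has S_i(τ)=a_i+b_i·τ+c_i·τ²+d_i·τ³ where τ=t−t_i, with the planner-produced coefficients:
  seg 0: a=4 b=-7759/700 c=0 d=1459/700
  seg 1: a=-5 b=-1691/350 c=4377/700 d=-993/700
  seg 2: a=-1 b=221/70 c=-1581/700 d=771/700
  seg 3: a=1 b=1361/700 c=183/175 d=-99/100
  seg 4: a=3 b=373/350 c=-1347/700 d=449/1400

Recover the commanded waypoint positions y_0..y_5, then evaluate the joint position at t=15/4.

y_0 = S_0(0) = a_0 = 4
y_1 = S_1(0) = a_1 = -5
y_2 = S_2(0) = a_2 = -1
y_3 = S_3(0) = a_3 = 1
y_4 = S_4(0) = a_4 = 3
y_5 = S_4(2) = 0
t_q=15/4 is in segment 2 (τ=3/4); S_2(τ)=25181/44800

y_0=4 y_1=-5 y_2=-1 y_3=1 y_4=3 y_5=0
S(15/4) = 25181/44800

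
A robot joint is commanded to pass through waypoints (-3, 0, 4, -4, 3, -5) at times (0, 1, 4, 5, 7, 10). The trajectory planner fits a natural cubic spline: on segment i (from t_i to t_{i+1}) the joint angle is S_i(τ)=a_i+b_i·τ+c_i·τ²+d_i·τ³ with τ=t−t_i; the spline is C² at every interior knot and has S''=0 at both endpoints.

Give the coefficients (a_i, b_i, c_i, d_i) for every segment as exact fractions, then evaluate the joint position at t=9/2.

Δ: Δ0=3, Δ1=4/3, Δ2=-8, Δ3=7/2, Δ4=-8/3
row 1: diag=8, rhs=-10; c'=3/8, d'=-5/4
row 2: denom=8−3·3/8=55/8; d'=(-56−3·-5/4)/(55/8)=-38/5
row 3: denom=6−1·8/55=322/55; d'=(69−1·-38/5)/(322/55)=4213/322
row 4: denom=10−2·55/161=1500/161; d'=(-37−2·4213/322)/(1500/161)=-339/50
back: M4=-339/50
back: M3=4213/322−55/161·-339/50=77/5
back: M2=-38/5−8/55·77/5=-246/25
back: M1=-5/4−3/8·-246/25=61/25
M: M0=0, M1=61/25, M2=-246/25, M3=77/5, M4=-339/50, M5=0
seg 0: a=-3, c=M0/2=0, d=(M1−M0)/(6·1)=61/150, b=Δ0−h0·(2M0+M1)/6=389/150
seg 1: a=0, c=M1/2=61/50, d=(M2−M1)/(6·3)=-307/450, b=Δ1−h1·(2M1+M2)/6=286/75
seg 2: a=4, c=M2/2=-123/25, d=(M3−M2)/(6·1)=631/150, b=Δ2−h2·(2M2+M3)/6=-1093/150
seg 3: a=-4, c=M3/2=77/10, d=(M4−M3)/(6·2)=-1109/600, b=Δ3−h3·(2M3+M4)/6=-338/75
seg 4: a=3, c=M4/2=-339/100, d=(M5−M4)/(6·3)=113/300, b=Δ4−h4·(2M4+M5)/6=617/150
t_q=9/2 → seg 2, τ=1/2; S=4+-1093/150·τ+-123/25·τ²+631/150·τ³=-139/400

  seg 0: a=-3 b=389/150 c=0 d=61/150
  seg 1: a=0 b=286/75 c=61/50 d=-307/450
  seg 2: a=4 b=-1093/150 c=-123/25 d=631/150
  seg 3: a=-4 b=-338/75 c=77/10 d=-1109/600
  seg 4: a=3 b=617/150 c=-339/100 d=113/300
S(9/2) = -139/400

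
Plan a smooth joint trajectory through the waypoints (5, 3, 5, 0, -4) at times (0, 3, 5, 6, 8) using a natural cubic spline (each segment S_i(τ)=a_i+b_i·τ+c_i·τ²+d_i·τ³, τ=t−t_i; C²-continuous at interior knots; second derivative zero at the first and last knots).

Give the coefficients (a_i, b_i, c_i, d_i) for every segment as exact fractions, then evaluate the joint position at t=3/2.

Δ: Δ0=-2/3, Δ1=1, Δ2=-5, Δ3=-2
row 1: diag=10, rhs=10; c'=1/5, d'=1
row 2: denom=6−2·1/5=28/5; d'=(-36−2·1)/(28/5)=-95/14
row 3: denom=6−1·5/28=163/28; d'=(18−1·-95/14)/(163/28)=694/163
back: M3=694/163
back: M2=-95/14−5/28·694/163=-1230/163
back: M1=1−1/5·-1230/163=409/163
M: M0=0, M1=409/163, M2=-1230/163, M3=694/163, M4=0
seg 0: a=5, c=M0/2=0, d=(M1−M0)/(6·3)=409/2934, b=Δ0−h0·(2M0+M1)/6=-1879/978
seg 1: a=3, c=M1/2=409/326, d=(M2−M1)/(6·2)=-1639/1956, b=Δ1−h1·(2M1+M2)/6=901/489
seg 2: a=5, c=M2/2=-615/163, d=(M3−M2)/(6·1)=962/489, b=Δ2−h2·(2M2+M3)/6=-1562/489
seg 3: a=0, c=M3/2=347/163, d=(M4−M3)/(6·2)=-347/978, b=Δ3−h3·(2M3+M4)/6=-2366/489
t_q=3/2 → seg 0, τ=3/2; S=5+-1879/978·τ+0·τ²+409/2934·τ³=6751/2608

  seg 0: a=5 b=-1879/978 c=0 d=409/2934
  seg 1: a=3 b=901/489 c=409/326 d=-1639/1956
  seg 2: a=5 b=-1562/489 c=-615/163 d=962/489
  seg 3: a=0 b=-2366/489 c=347/163 d=-347/978
S(3/2) = 6751/2608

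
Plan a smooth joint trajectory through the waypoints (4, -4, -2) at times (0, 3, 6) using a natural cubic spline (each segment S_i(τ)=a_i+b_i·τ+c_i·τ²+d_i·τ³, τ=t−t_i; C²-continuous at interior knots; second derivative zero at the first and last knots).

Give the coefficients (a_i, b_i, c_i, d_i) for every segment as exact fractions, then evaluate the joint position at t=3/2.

Δ: Δ0=-8/3, Δ1=2/3
row 1: diag=12, rhs=20; c'=1/4, d'=5/3
back: M1=5/3
M: M0=0, M1=5/3, M2=0
seg 0: a=4, c=M0/2=0, d=(M1−M0)/(6·3)=5/54, b=Δ0−h0·(2M0+M1)/6=-7/2
seg 1: a=-4, c=M1/2=5/6, d=(M2−M1)/(6·3)=-5/54, b=Δ1−h1·(2M1+M2)/6=-1
t_q=3/2 → seg 0, τ=3/2; S=4+-7/2·τ+0·τ²+5/54·τ³=-15/16

  seg 0: a=4 b=-7/2 c=0 d=5/54
  seg 1: a=-4 b=-1 c=5/6 d=-5/54
S(3/2) = -15/16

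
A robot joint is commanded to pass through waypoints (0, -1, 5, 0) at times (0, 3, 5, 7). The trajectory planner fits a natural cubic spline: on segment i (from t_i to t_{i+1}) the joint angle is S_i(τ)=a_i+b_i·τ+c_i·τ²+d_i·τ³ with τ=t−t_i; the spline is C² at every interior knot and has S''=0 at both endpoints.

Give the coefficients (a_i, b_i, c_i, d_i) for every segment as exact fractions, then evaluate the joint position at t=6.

  seg 0: a=0 b=-415/228 c=0 d=113/684
  seg 1: a=-1 b=301/114 c=113/76 d=-149/228
  seg 2: a=5 b=85/114 c=-185/76 d=185/456
S(6) = 565/152

Δ: Δ0=-1/3, Δ1=3, Δ2=-5/2
row 1: diag=10, rhs=20; c'=1/5, d'=2
row 2: denom=8−2·1/5=38/5; d'=(-33−2·2)/(38/5)=-185/38
back: M2=-185/38
back: M1=2−1/5·-185/38=113/38
M: M0=0, M1=113/38, M2=-185/38, M3=0
seg 0: a=0, c=M0/2=0, d=(M1−M0)/(6·3)=113/684, b=Δ0−h0·(2M0+M1)/6=-415/228
seg 1: a=-1, c=M1/2=113/76, d=(M2−M1)/(6·2)=-149/228, b=Δ1−h1·(2M1+M2)/6=301/114
seg 2: a=5, c=M2/2=-185/76, d=(M3−M2)/(6·2)=185/456, b=Δ2−h2·(2M2+M3)/6=85/114
t_q=6 → seg 2, τ=1; S=5+85/114·τ+-185/76·τ²+185/456·τ³=565/152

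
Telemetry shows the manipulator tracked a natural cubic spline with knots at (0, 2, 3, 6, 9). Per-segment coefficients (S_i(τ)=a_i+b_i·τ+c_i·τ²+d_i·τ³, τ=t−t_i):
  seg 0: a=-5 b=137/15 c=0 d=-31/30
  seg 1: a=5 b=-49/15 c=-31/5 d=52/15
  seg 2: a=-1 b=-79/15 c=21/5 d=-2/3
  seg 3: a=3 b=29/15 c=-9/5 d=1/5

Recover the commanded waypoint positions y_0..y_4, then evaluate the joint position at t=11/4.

y_0=-5 y_1=5 y_2=-1 y_3=3 y_4=-2
S(11/4) = 21/40

y_0 = S_0(0) = a_0 = -5
y_1 = S_1(0) = a_1 = 5
y_2 = S_2(0) = a_2 = -1
y_3 = S_3(0) = a_3 = 3
y_4 = S_3(3) = -2
t_q=11/4 is in segment 1 (τ=3/4); S_1(τ)=21/40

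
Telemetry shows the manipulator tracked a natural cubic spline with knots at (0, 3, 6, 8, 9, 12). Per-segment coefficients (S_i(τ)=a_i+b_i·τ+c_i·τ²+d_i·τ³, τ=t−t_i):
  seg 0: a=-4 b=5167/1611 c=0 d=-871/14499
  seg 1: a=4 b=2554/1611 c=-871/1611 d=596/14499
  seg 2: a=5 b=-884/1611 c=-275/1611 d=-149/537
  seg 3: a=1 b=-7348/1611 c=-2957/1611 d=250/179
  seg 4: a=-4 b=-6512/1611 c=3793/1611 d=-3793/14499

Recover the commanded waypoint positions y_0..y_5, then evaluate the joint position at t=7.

y_0=-4 y_1=4 y_2=5 y_3=1 y_4=-4 y_5=-2
S(7) = 6449/1611

y_0 = S_0(0) = a_0 = -4
y_1 = S_1(0) = a_1 = 4
y_2 = S_2(0) = a_2 = 5
y_3 = S_3(0) = a_3 = 1
y_4 = S_4(0) = a_4 = -4
y_5 = S_4(3) = -2
t_q=7 is in segment 2 (τ=1); S_2(τ)=6449/1611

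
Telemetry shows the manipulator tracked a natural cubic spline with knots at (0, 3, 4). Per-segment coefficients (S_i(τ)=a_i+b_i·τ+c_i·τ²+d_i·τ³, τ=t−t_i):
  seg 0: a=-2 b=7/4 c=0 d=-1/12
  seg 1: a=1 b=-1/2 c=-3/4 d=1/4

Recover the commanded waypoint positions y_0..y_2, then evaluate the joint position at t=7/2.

y_0=-2 y_1=1 y_2=0
S(7/2) = 19/32

y_0 = S_0(0) = a_0 = -2
y_1 = S_1(0) = a_1 = 1
y_2 = S_1(1) = 0
t_q=7/2 is in segment 1 (τ=1/2); S_1(τ)=19/32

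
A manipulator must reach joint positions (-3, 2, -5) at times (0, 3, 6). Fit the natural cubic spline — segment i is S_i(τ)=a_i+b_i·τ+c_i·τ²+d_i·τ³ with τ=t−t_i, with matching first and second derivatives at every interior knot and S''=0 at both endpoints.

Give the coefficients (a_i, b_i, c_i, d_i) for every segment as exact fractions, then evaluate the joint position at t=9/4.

  seg 0: a=-3 b=8/3 c=0 d=-1/9
  seg 1: a=2 b=-1/3 c=-1 d=1/9
S(9/4) = 111/64

Δ: Δ0=5/3, Δ1=-7/3
row 1: diag=12, rhs=-24; c'=1/4, d'=-2
back: M1=-2
M: M0=0, M1=-2, M2=0
seg 0: a=-3, c=M0/2=0, d=(M1−M0)/(6·3)=-1/9, b=Δ0−h0·(2M0+M1)/6=8/3
seg 1: a=2, c=M1/2=-1, d=(M2−M1)/(6·3)=1/9, b=Δ1−h1·(2M1+M2)/6=-1/3
t_q=9/4 → seg 0, τ=9/4; S=-3+8/3·τ+0·τ²+-1/9·τ³=111/64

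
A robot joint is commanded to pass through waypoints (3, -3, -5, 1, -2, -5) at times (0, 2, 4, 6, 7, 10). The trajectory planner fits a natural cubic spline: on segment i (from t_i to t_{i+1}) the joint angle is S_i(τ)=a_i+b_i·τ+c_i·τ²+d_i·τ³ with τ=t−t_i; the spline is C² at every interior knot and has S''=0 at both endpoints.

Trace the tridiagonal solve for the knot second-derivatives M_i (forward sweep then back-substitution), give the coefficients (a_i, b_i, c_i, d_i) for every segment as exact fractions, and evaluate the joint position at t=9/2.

Δ: Δ0=-3, Δ1=-1, Δ2=3, Δ3=-3, Δ4=-1
row 1: diag=8, rhs=12; c'=1/4, d'=3/2
row 2: denom=8−2·1/4=15/2; d'=(24−2·3/2)/(15/2)=14/5
row 3: denom=6−2·4/15=82/15; d'=(-36−2·14/5)/(82/15)=-312/41
row 4: denom=8−1·15/82=641/82; d'=(12−1·-312/41)/(641/82)=1608/641
back: M4=1608/641
back: M3=-312/41−15/82·1608/641=-5172/641
back: M2=14/5−4/15·-5172/641=3174/641
back: M1=3/2−1/4·3174/641=168/641
M: M0=0, M1=168/641, M2=3174/641, M3=-5172/641, M4=1608/641, M5=0
seg 0: a=3, c=M0/2=0, d=(M1−M0)/(6·2)=14/641, b=Δ0−h0·(2M0+M1)/6=-1979/641
seg 1: a=-3, c=M1/2=84/641, d=(M2−M1)/(6·2)=501/1282, b=Δ1−h1·(2M1+M2)/6=-1811/641
seg 2: a=-5, c=M2/2=1587/641, d=(M3−M2)/(6·2)=-1391/1282, b=Δ2−h2·(2M2+M3)/6=1531/641
seg 3: a=1, c=M3/2=-2586/641, d=(M4−M3)/(6·1)=1130/641, b=Δ3−h3·(2M3+M4)/6=-467/641
seg 4: a=-2, c=M4/2=804/641, d=(M5−M4)/(6·3)=-268/1923, b=Δ4−h4·(2M4+M5)/6=-2249/641
t_q=9/2 → seg 2, τ=1/2; S=-5+1531/641·τ+1587/641·τ²+-1391/1282·τ³=-34075/10256

  seg 0: a=3 b=-1979/641 c=0 d=14/641
  seg 1: a=-3 b=-1811/641 c=84/641 d=501/1282
  seg 2: a=-5 b=1531/641 c=1587/641 d=-1391/1282
  seg 3: a=1 b=-467/641 c=-2586/641 d=1130/641
  seg 4: a=-2 b=-2249/641 c=804/641 d=-268/1923
S(9/2) = -34075/10256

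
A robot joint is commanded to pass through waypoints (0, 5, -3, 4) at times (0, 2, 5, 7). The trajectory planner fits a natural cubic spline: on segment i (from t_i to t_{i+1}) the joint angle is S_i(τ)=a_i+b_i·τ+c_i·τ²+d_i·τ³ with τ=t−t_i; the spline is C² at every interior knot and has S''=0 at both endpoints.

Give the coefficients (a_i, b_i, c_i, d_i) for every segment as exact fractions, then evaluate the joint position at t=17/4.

  seg 0: a=0 b=2207/546 c=0 d=-421/1092
  seg 1: a=5 b=-319/546 c=-421/182 d=34/63
  seg 2: a=-3 b=59/546 c=463/182 d=-463/1092
S(17/4) = -1367/728

Δ: Δ0=5/2, Δ1=-8/3, Δ2=7/2
row 1: diag=10, rhs=-31; c'=3/10, d'=-31/10
row 2: denom=10−3·3/10=91/10; d'=(37−3·-31/10)/(91/10)=463/91
back: M2=463/91
back: M1=-31/10−3/10·463/91=-421/91
M: M0=0, M1=-421/91, M2=463/91, M3=0
seg 0: a=0, c=M0/2=0, d=(M1−M0)/(6·2)=-421/1092, b=Δ0−h0·(2M0+M1)/6=2207/546
seg 1: a=5, c=M1/2=-421/182, d=(M2−M1)/(6·3)=34/63, b=Δ1−h1·(2M1+M2)/6=-319/546
seg 2: a=-3, c=M2/2=463/182, d=(M3−M2)/(6·2)=-463/1092, b=Δ2−h2·(2M2+M3)/6=59/546
t_q=17/4 → seg 1, τ=9/4; S=5+-319/546·τ+-421/182·τ²+34/63·τ³=-1367/728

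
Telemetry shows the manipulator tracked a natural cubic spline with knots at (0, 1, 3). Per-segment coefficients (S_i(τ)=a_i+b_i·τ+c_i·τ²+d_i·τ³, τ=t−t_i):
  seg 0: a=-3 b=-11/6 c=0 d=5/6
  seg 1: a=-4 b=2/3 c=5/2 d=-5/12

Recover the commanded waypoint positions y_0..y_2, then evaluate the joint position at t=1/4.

y_0 = S_0(0) = a_0 = -3
y_1 = S_1(0) = a_1 = -4
y_2 = S_1(2) = 4
t_q=1/4 is in segment 0 (τ=1/4); S_0(τ)=-441/128

y_0=-3 y_1=-4 y_2=4
S(1/4) = -441/128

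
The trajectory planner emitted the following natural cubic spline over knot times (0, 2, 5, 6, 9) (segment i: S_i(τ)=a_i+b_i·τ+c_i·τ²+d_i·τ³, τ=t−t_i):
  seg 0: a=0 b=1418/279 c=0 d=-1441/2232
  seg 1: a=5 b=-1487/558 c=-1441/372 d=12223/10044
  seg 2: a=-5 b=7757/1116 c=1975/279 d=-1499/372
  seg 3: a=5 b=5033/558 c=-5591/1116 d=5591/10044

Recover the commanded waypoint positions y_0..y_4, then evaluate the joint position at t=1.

y_0 = S_0(0) = a_0 = 0
y_1 = S_1(0) = a_1 = 5
y_2 = S_2(0) = a_2 = -5
y_3 = S_3(0) = a_3 = 5
y_4 = S_3(3) = 2
t_q=1 is in segment 0 (τ=1); S_0(τ)=3301/744

y_0=0 y_1=5 y_2=-5 y_3=5 y_4=2
S(1) = 3301/744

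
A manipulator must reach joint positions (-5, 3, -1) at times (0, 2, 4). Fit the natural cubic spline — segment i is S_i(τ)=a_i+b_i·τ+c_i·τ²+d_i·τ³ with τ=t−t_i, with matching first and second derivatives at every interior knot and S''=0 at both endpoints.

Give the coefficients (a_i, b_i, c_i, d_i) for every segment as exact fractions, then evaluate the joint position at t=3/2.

Δ: Δ0=4, Δ1=-2
row 1: diag=8, rhs=-36; c'=1/4, d'=-9/2
back: M1=-9/2
M: M0=0, M1=-9/2, M2=0
seg 0: a=-5, c=M0/2=0, d=(M1−M0)/(6·2)=-3/8, b=Δ0−h0·(2M0+M1)/6=11/2
seg 1: a=3, c=M1/2=-9/4, d=(M2−M1)/(6·2)=3/8, b=Δ1−h1·(2M1+M2)/6=1
t_q=3/2 → seg 0, τ=3/2; S=-5+11/2·τ+0·τ²+-3/8·τ³=127/64

  seg 0: a=-5 b=11/2 c=0 d=-3/8
  seg 1: a=3 b=1 c=-9/4 d=3/8
S(3/2) = 127/64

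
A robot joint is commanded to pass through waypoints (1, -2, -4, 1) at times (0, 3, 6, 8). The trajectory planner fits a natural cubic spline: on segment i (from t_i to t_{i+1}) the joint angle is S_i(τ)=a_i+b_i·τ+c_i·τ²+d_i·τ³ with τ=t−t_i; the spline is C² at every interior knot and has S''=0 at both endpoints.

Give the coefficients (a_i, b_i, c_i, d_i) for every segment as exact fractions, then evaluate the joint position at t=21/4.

  seg 0: a=1 b=-5/6 c=0 d=-1/54
  seg 1: a=-2 b=-4/3 c=-1/6 d=7/54
  seg 2: a=-4 b=7/6 c=1 d=-1/6
S(21/4) = -559/128

Δ: Δ0=-1, Δ1=-2/3, Δ2=5/2
row 1: diag=12, rhs=2; c'=1/4, d'=1/6
row 2: denom=10−3·1/4=37/4; d'=(19−3·1/6)/(37/4)=2
back: M2=2
back: M1=1/6−1/4·2=-1/3
M: M0=0, M1=-1/3, M2=2, M3=0
seg 0: a=1, c=M0/2=0, d=(M1−M0)/(6·3)=-1/54, b=Δ0−h0·(2M0+M1)/6=-5/6
seg 1: a=-2, c=M1/2=-1/6, d=(M2−M1)/(6·3)=7/54, b=Δ1−h1·(2M1+M2)/6=-4/3
seg 2: a=-4, c=M2/2=1, d=(M3−M2)/(6·2)=-1/6, b=Δ2−h2·(2M2+M3)/6=7/6
t_q=21/4 → seg 1, τ=9/4; S=-2+-4/3·τ+-1/6·τ²+7/54·τ³=-559/128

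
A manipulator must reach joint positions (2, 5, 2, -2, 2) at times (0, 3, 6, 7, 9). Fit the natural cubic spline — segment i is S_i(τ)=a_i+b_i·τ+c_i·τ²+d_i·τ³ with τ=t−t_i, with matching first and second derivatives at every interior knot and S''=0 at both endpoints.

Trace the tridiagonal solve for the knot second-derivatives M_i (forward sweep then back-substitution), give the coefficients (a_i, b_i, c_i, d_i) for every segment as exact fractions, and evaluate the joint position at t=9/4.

Δ: Δ0=1, Δ1=-1, Δ2=-4, Δ3=2
row 1: diag=12, rhs=-12; c'=1/4, d'=-1
row 2: denom=8−3·1/4=29/4; d'=(-18−3·-1)/(29/4)=-60/29
row 3: denom=6−1·4/29=170/29; d'=(36−1·-60/29)/(170/29)=552/85
back: M3=552/85
back: M2=-60/29−4/29·552/85=-252/85
back: M1=-1−1/4·-252/85=-22/85
M: M0=0, M1=-22/85, M2=-252/85, M3=552/85, M4=0
seg 0: a=2, c=M0/2=0, d=(M1−M0)/(6·3)=-11/765, b=Δ0−h0·(2M0+M1)/6=96/85
seg 1: a=5, c=M1/2=-11/85, d=(M2−M1)/(6·3)=-23/153, b=Δ1−h1·(2M1+M2)/6=63/85
seg 2: a=2, c=M2/2=-126/85, d=(M3−M2)/(6·1)=134/85, b=Δ2−h2·(2M2+M3)/6=-348/85
seg 3: a=-2, c=M3/2=276/85, d=(M4−M3)/(6·2)=-46/85, b=Δ3−h3·(2M3+M4)/6=-198/85
t_q=9/4 → seg 0, τ=9/4; S=2+96/85·τ+0·τ²+-11/765·τ³=23813/5440

  seg 0: a=2 b=96/85 c=0 d=-11/765
  seg 1: a=5 b=63/85 c=-11/85 d=-23/153
  seg 2: a=2 b=-348/85 c=-126/85 d=134/85
  seg 3: a=-2 b=-198/85 c=276/85 d=-46/85
S(9/4) = 23813/5440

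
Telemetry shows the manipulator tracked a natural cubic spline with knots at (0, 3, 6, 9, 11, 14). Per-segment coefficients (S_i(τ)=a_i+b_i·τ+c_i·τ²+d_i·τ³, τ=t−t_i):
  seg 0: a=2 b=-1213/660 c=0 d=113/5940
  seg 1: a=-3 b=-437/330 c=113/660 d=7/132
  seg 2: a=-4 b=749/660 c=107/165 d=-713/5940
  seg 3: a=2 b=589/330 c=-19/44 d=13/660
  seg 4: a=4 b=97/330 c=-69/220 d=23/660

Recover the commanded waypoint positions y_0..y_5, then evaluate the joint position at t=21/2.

y_0 = S_0(0) = a_0 = 2
y_1 = S_1(0) = a_1 = -3
y_2 = S_2(0) = a_2 = -4
y_3 = S_3(0) = a_3 = 2
y_4 = S_4(0) = a_4 = 4
y_5 = S_4(3) = 3
t_q=21/2 is in segment 3 (τ=3/2); S_3(τ)=6639/1760

y_0=2 y_1=-3 y_2=-4 y_3=2 y_4=4 y_5=3
S(21/2) = 6639/1760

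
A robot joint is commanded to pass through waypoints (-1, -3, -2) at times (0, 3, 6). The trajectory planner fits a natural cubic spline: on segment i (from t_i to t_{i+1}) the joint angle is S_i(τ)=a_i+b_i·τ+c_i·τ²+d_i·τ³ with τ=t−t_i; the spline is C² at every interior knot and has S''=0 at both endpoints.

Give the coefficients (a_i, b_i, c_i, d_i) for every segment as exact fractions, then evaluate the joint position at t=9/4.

  seg 0: a=-1 b=-11/12 c=0 d=1/36
  seg 1: a=-3 b=-1/6 c=1/4 d=-1/36
S(9/4) = -703/256

Δ: Δ0=-2/3, Δ1=1/3
row 1: diag=12, rhs=6; c'=1/4, d'=1/2
back: M1=1/2
M: M0=0, M1=1/2, M2=0
seg 0: a=-1, c=M0/2=0, d=(M1−M0)/(6·3)=1/36, b=Δ0−h0·(2M0+M1)/6=-11/12
seg 1: a=-3, c=M1/2=1/4, d=(M2−M1)/(6·3)=-1/36, b=Δ1−h1·(2M1+M2)/6=-1/6
t_q=9/4 → seg 0, τ=9/4; S=-1+-11/12·τ+0·τ²+1/36·τ³=-703/256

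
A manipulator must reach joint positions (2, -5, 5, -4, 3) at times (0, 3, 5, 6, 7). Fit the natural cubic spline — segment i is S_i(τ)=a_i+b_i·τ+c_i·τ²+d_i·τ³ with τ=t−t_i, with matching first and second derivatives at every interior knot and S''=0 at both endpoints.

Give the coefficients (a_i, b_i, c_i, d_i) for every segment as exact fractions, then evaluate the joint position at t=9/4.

  seg 0: a=2 b=-2156/321 c=0 d=469/963
  seg 1: a=-5 b=2065/321 c=469/107 d=-1637/642
  seg 2: a=5 b=-2129/321 c=-1168/107 d=2744/321
  seg 3: a=-4 b=-905/321 c=1576/107 d=-1576/321
S(9/4) = -51803/6848

Δ: Δ0=-7/3, Δ1=5, Δ2=-9, Δ3=7
row 1: diag=10, rhs=44; c'=1/5, d'=22/5
row 2: denom=6−2·1/5=28/5; d'=(-84−2·22/5)/(28/5)=-116/7
row 3: denom=4−1·5/28=107/28; d'=(96−1·-116/7)/(107/28)=3152/107
back: M3=3152/107
back: M2=-116/7−5/28·3152/107=-2336/107
back: M1=22/5−1/5·-2336/107=938/107
M: M0=0, M1=938/107, M2=-2336/107, M3=3152/107, M4=0
seg 0: a=2, c=M0/2=0, d=(M1−M0)/(6·3)=469/963, b=Δ0−h0·(2M0+M1)/6=-2156/321
seg 1: a=-5, c=M1/2=469/107, d=(M2−M1)/(6·2)=-1637/642, b=Δ1−h1·(2M1+M2)/6=2065/321
seg 2: a=5, c=M2/2=-1168/107, d=(M3−M2)/(6·1)=2744/321, b=Δ2−h2·(2M2+M3)/6=-2129/321
seg 3: a=-4, c=M3/2=1576/107, d=(M4−M3)/(6·1)=-1576/321, b=Δ3−h3·(2M3+M4)/6=-905/321
t_q=9/4 → seg 0, τ=9/4; S=2+-2156/321·τ+0·τ²+469/963·τ³=-51803/6848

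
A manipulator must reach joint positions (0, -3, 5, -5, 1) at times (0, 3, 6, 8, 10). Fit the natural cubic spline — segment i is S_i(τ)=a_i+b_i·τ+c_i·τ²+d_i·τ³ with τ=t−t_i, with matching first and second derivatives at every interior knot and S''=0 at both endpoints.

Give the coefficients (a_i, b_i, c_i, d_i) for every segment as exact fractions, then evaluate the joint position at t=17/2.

  seg 0: a=0 b=-593/210 c=0 d=383/1890
  seg 1: a=-3 b=278/105 c=383/210 d=-229/378
  seg 2: a=5 b=-83/30 c=-127/35 d=211/168
  seg 3: a=-5 b=-232/105 c=547/140 d=-547/840
S(17/2) = -1667/320

Δ: Δ0=-1, Δ1=8/3, Δ2=-5, Δ3=3
row 1: diag=12, rhs=22; c'=1/4, d'=11/6
row 2: denom=10−3·1/4=37/4; d'=(-46−3·11/6)/(37/4)=-206/37
row 3: denom=8−2·8/37=280/37; d'=(48−2·-206/37)/(280/37)=547/70
back: M3=547/70
back: M2=-206/37−8/37·547/70=-254/35
back: M1=11/6−1/4·-254/35=383/105
M: M0=0, M1=383/105, M2=-254/35, M3=547/70, M4=0
seg 0: a=0, c=M0/2=0, d=(M1−M0)/(6·3)=383/1890, b=Δ0−h0·(2M0+M1)/6=-593/210
seg 1: a=-3, c=M1/2=383/210, d=(M2−M1)/(6·3)=-229/378, b=Δ1−h1·(2M1+M2)/6=278/105
seg 2: a=5, c=M2/2=-127/35, d=(M3−M2)/(6·2)=211/168, b=Δ2−h2·(2M2+M3)/6=-83/30
seg 3: a=-5, c=M3/2=547/140, d=(M4−M3)/(6·2)=-547/840, b=Δ3−h3·(2M3+M4)/6=-232/105
t_q=17/2 → seg 3, τ=1/2; S=-5+-232/105·τ+547/140·τ²+-547/840·τ³=-1667/320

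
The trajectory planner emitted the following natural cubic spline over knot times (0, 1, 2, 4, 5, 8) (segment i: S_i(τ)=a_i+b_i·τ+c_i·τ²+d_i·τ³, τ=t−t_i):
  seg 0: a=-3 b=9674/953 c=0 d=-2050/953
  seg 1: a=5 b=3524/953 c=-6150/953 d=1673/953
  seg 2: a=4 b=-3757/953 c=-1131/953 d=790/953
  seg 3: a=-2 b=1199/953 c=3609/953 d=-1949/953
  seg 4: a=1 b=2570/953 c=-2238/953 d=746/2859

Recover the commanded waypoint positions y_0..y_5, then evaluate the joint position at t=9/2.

y_0 = S_0(0) = a_0 = -3
y_1 = S_1(0) = a_1 = 5
y_2 = S_2(0) = a_2 = 4
y_3 = S_3(0) = a_3 = -2
y_4 = S_4(0) = a_4 = 1
y_5 = S_4(3) = -5
t_q=9/2 is in segment 3 (τ=1/2); S_3(τ)=-5183/7624

y_0=-3 y_1=5 y_2=4 y_3=-2 y_4=1 y_5=-5
S(9/2) = -5183/7624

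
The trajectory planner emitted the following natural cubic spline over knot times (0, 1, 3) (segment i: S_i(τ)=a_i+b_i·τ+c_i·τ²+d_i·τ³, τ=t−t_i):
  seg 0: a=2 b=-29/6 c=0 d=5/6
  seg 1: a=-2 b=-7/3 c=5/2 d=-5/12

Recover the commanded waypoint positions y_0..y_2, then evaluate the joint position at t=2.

y_0=2 y_1=-2 y_2=0
S(2) = -9/4

y_0 = S_0(0) = a_0 = 2
y_1 = S_1(0) = a_1 = -2
y_2 = S_1(2) = 0
t_q=2 is in segment 1 (τ=1); S_1(τ)=-9/4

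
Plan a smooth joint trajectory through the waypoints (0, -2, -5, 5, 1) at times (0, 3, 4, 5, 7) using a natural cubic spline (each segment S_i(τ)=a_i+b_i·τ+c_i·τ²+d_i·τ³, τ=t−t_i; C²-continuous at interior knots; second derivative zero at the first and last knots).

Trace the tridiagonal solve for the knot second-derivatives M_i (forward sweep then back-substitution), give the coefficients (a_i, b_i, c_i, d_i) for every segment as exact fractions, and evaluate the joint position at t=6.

  seg 0: a=0 b=937/534 c=0 d=-431/1602
  seg 1: a=-2 b=-1471/267 c=-431/178 d=2633/534
  seg 2: a=-5 b=2371/534 c=1101/89 d=-3637/534
  seg 3: a=5 b=2336/267 c=-1435/178 d=1435/1068
S(6) = 2503/356

Δ: Δ0=-2/3, Δ1=-3, Δ2=10, Δ3=-2
row 1: diag=8, rhs=-14; c'=1/8, d'=-7/4
row 2: denom=4−1·1/8=31/8; d'=(78−1·-7/4)/(31/8)=638/31
row 3: denom=6−1·8/31=178/31; d'=(-72−1·638/31)/(178/31)=-1435/89
back: M3=-1435/89
back: M2=638/31−8/31·-1435/89=2202/89
back: M1=-7/4−1/8·2202/89=-431/89
M: M0=0, M1=-431/89, M2=2202/89, M3=-1435/89, M4=0
seg 0: a=0, c=M0/2=0, d=(M1−M0)/(6·3)=-431/1602, b=Δ0−h0·(2M0+M1)/6=937/534
seg 1: a=-2, c=M1/2=-431/178, d=(M2−M1)/(6·1)=2633/534, b=Δ1−h1·(2M1+M2)/6=-1471/267
seg 2: a=-5, c=M2/2=1101/89, d=(M3−M2)/(6·1)=-3637/534, b=Δ2−h2·(2M2+M3)/6=2371/534
seg 3: a=5, c=M3/2=-1435/178, d=(M4−M3)/(6·2)=1435/1068, b=Δ3−h3·(2M3+M4)/6=2336/267
t_q=6 → seg 3, τ=1; S=5+2336/267·τ+-1435/178·τ²+1435/1068·τ³=2503/356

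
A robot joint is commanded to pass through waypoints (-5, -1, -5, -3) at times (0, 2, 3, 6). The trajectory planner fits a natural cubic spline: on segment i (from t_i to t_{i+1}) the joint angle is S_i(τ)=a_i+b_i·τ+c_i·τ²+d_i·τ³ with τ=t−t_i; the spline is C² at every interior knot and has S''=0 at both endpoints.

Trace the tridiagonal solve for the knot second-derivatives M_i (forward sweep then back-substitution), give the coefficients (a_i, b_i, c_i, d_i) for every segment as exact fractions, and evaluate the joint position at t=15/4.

  seg 0: a=-5 b=598/141 c=0 d=-79/141
  seg 1: a=-1 b=-350/141 c=-158/47 d=260/141
  seg 2: a=-5 b=-518/141 c=102/47 d=-34/141
S(15/4) = -9981/1504

Δ: Δ0=2, Δ1=-4, Δ2=2/3
row 1: diag=6, rhs=-36; c'=1/6, d'=-6
row 2: denom=8−1·1/6=47/6; d'=(28−1·-6)/(47/6)=204/47
back: M2=204/47
back: M1=-6−1/6·204/47=-316/47
M: M0=0, M1=-316/47, M2=204/47, M3=0
seg 0: a=-5, c=M0/2=0, d=(M1−M0)/(6·2)=-79/141, b=Δ0−h0·(2M0+M1)/6=598/141
seg 1: a=-1, c=M1/2=-158/47, d=(M2−M1)/(6·1)=260/141, b=Δ1−h1·(2M1+M2)/6=-350/141
seg 2: a=-5, c=M2/2=102/47, d=(M3−M2)/(6·3)=-34/141, b=Δ2−h2·(2M2+M3)/6=-518/141
t_q=15/4 → seg 2, τ=3/4; S=-5+-518/141·τ+102/47·τ²+-34/141·τ³=-9981/1504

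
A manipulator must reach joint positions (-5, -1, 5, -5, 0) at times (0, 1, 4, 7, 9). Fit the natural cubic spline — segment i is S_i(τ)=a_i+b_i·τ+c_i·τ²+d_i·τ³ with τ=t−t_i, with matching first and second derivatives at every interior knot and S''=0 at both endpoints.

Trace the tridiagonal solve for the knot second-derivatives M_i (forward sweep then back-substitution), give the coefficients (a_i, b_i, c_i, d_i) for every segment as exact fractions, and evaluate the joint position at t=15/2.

Δ: Δ0=4, Δ1=2, Δ2=-10/3, Δ3=5/2
row 1: diag=8, rhs=-12; c'=3/8, d'=-3/2
row 2: denom=12−3·3/8=87/8; d'=(-32−3·-3/2)/(87/8)=-220/87
row 3: denom=10−3·8/29=266/29; d'=(35−3·-220/87)/(266/29)=65/14
back: M3=65/14
back: M2=-220/87−8/29·65/14=-80/21
back: M1=-3/2−3/8·-80/21=-1/14
M: M0=0, M1=-1/14, M2=-80/21, M3=65/14, M4=0
seg 0: a=-5, c=M0/2=0, d=(M1−M0)/(6·1)=-1/84, b=Δ0−h0·(2M0+M1)/6=337/84
seg 1: a=-1, c=M1/2=-1/28, d=(M2−M1)/(6·3)=-157/756, b=Δ1−h1·(2M1+M2)/6=167/42
seg 2: a=5, c=M2/2=-40/21, d=(M3−M2)/(6·3)=355/756, b=Δ2−h2·(2M2+M3)/6=-155/84
seg 3: a=-5, c=M3/2=65/28, d=(M4−M3)/(6·2)=-65/168, b=Δ3−h3·(2M3+M4)/6=-25/42
t_q=15/2 → seg 3, τ=1/2; S=-5+-25/42·τ+65/28·τ²+-65/168·τ³=-305/64

  seg 0: a=-5 b=337/84 c=0 d=-1/84
  seg 1: a=-1 b=167/42 c=-1/28 d=-157/756
  seg 2: a=5 b=-155/84 c=-40/21 d=355/756
  seg 3: a=-5 b=-25/42 c=65/28 d=-65/168
S(15/2) = -305/64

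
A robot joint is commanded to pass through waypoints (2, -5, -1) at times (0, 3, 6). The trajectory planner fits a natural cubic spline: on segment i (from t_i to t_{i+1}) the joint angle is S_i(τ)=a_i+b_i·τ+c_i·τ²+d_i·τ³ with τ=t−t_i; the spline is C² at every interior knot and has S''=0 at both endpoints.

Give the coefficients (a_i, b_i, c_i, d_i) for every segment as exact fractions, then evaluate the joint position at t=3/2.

Δ: Δ0=-7/3, Δ1=4/3
row 1: diag=12, rhs=22; c'=1/4, d'=11/6
back: M1=11/6
M: M0=0, M1=11/6, M2=0
seg 0: a=2, c=M0/2=0, d=(M1−M0)/(6·3)=11/108, b=Δ0−h0·(2M0+M1)/6=-13/4
seg 1: a=-5, c=M1/2=11/12, d=(M2−M1)/(6·3)=-11/108, b=Δ1−h1·(2M1+M2)/6=-1/2
t_q=3/2 → seg 0, τ=3/2; S=2+-13/4·τ+0·τ²+11/108·τ³=-81/32

  seg 0: a=2 b=-13/4 c=0 d=11/108
  seg 1: a=-5 b=-1/2 c=11/12 d=-11/108
S(3/2) = -81/32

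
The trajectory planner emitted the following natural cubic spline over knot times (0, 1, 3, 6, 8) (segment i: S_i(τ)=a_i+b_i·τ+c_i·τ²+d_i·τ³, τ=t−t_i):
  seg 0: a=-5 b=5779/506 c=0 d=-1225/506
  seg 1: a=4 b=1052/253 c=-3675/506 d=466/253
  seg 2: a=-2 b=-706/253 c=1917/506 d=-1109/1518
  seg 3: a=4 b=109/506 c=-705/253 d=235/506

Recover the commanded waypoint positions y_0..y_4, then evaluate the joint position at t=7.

y_0 = S_0(0) = a_0 = -5
y_1 = S_1(0) = a_1 = 4
y_2 = S_2(0) = a_2 = -2
y_3 = S_3(0) = a_3 = 4
y_4 = S_3(2) = -3
t_q=7 is in segment 3 (τ=1); S_3(τ)=479/253

y_0=-5 y_1=4 y_2=-2 y_3=4 y_4=-3
S(7) = 479/253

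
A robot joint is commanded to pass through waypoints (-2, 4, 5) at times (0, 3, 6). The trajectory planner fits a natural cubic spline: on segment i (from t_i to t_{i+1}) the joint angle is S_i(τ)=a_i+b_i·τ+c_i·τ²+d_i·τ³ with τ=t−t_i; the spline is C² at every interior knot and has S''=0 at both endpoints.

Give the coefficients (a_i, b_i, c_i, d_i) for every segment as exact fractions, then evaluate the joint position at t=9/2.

  seg 0: a=-2 b=29/12 c=0 d=-5/108
  seg 1: a=4 b=7/6 c=-5/12 d=5/108
S(9/2) = 159/32

Δ: Δ0=2, Δ1=1/3
row 1: diag=12, rhs=-10; c'=1/4, d'=-5/6
back: M1=-5/6
M: M0=0, M1=-5/6, M2=0
seg 0: a=-2, c=M0/2=0, d=(M1−M0)/(6·3)=-5/108, b=Δ0−h0·(2M0+M1)/6=29/12
seg 1: a=4, c=M1/2=-5/12, d=(M2−M1)/(6·3)=5/108, b=Δ1−h1·(2M1+M2)/6=7/6
t_q=9/2 → seg 1, τ=3/2; S=4+7/6·τ+-5/12·τ²+5/108·τ³=159/32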